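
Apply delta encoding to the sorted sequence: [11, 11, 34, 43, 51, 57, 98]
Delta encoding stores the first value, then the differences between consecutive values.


First value: 11
Deltas:
  11 - 11 = 0
  34 - 11 = 23
  43 - 34 = 9
  51 - 43 = 8
  57 - 51 = 6
  98 - 57 = 41


Delta encoded: [11, 0, 23, 9, 8, 6, 41]


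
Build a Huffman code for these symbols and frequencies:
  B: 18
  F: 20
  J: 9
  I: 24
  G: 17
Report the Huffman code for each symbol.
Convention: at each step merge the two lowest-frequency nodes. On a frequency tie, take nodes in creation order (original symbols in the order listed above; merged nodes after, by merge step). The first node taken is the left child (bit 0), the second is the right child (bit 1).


Huffman tree construction:
Step 1: Merge J(9) + G(17) = 26
Step 2: Merge B(18) + F(20) = 38
Step 3: Merge I(24) + (J+G)(26) = 50
Step 4: Merge (B+F)(38) + (I+(J+G))(50) = 88
Read each symbol's code off the tree from the root (left child = 0, right child = 1).

Codes:
  B: 00 (length 2)
  F: 01 (length 2)
  J: 110 (length 3)
  I: 10 (length 2)
  G: 111 (length 3)
Average code length: 202/88 = 2.2955 bits/symbol


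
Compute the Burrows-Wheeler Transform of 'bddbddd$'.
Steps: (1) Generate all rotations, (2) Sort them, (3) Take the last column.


Rotations (sorted):
  0: $bddbddd -> last char: d
  1: bddbddd$ -> last char: $
  2: bddd$bdd -> last char: d
  3: d$bddbdd -> last char: d
  4: dbddd$bd -> last char: d
  5: dd$bddbd -> last char: d
  6: ddbddd$b -> last char: b
  7: ddd$bddb -> last char: b


BWT = d$ddddbb


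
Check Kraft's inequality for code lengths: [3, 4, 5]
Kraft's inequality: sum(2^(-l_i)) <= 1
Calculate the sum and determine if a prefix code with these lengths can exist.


Sum = 2^(-3) + 2^(-4) + 2^(-5)
    = 0.125 + 0.0625 + 0.03125
    = 7/32 = 0.21875
Since 0.21875 <= 1, Kraft's inequality IS satisfied.
A prefix code with these lengths CAN exist.

Kraft sum = 0.21875. Satisfied.


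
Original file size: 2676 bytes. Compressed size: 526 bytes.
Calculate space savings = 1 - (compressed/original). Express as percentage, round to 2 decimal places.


ratio = compressed/original = 526/2676 = 0.196562
savings = 1 - ratio = 1 - 0.196562 = 0.803438
as a percentage: 0.803438 * 100 = 80.34%

Space savings = 1 - 526/2676 = 80.34%


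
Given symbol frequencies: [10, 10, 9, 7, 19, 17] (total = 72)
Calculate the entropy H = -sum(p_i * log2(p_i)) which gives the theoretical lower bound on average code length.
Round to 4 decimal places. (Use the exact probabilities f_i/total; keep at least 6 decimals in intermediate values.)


Per-symbol terms -p_i * log2(p_i) with p_i = f_i/72:
  p = 10/72 = 0.138889: log2(p) = -2.847997, -p*log2(p) = 0.395555
  p = 10/72 = 0.138889: log2(p) = -2.847997, -p*log2(p) = 0.395555
  p = 9/72 = 0.125000: log2(p) = -3.000000, -p*log2(p) = 0.375000
  p = 7/72 = 0.097222: log2(p) = -3.362570, -p*log2(p) = 0.326917
  p = 19/72 = 0.263889: log2(p) = -1.921997, -p*log2(p) = 0.507194
  p = 17/72 = 0.236111: log2(p) = -2.082462, -p*log2(p) = 0.491692
H = 0.395555 + 0.395555 + 0.375000 + 0.326917 + 0.507194 + 0.491692 = 2.491913

H = 2.4919 bits/symbol


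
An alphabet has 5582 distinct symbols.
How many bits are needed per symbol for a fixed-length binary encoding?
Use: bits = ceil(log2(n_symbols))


log2(5582) = 12.4466
Bracket: 2^12 = 4096 < 5582 <= 2^13 = 8192
So ceil(log2(5582)) = 13

bits = ceil(log2(5582)) = ceil(12.4466) = 13 bits


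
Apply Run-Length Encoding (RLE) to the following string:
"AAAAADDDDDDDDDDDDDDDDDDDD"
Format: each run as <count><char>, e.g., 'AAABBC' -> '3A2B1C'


Scanning runs left to right:
  i=0: run of 'A' x 5 -> '5A'
  i=5: run of 'D' x 20 -> '20D'

RLE = 5A20D


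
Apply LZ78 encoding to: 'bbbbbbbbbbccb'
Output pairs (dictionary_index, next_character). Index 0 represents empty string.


LZ78 encoding steps:
Dictionary: {0: ''}
Step 1: w='' (idx 0), next='b' -> output (0, 'b'), add 'b' as idx 1
Step 2: w='b' (idx 1), next='b' -> output (1, 'b'), add 'bb' as idx 2
Step 3: w='bb' (idx 2), next='b' -> output (2, 'b'), add 'bbb' as idx 3
Step 4: w='bbb' (idx 3), next='b' -> output (3, 'b'), add 'bbbb' as idx 4
Step 5: w='' (idx 0), next='c' -> output (0, 'c'), add 'c' as idx 5
Step 6: w='c' (idx 5), next='b' -> output (5, 'b'), add 'cb' as idx 6


Encoded: [(0, 'b'), (1, 'b'), (2, 'b'), (3, 'b'), (0, 'c'), (5, 'b')]


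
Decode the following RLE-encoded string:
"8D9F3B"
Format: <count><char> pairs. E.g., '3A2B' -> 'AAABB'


Expanding each <count><char> pair:
  8D -> 'DDDDDDDD'
  9F -> 'FFFFFFFFF'
  3B -> 'BBB'

Decoded = DDDDDDDDFFFFFFFFFBBB


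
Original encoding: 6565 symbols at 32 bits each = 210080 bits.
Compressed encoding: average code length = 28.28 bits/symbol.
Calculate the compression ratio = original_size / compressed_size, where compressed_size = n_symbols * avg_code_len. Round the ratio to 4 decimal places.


original_size = n_symbols * orig_bits = 6565 * 32 = 210080 bits
compressed_size = n_symbols * avg_code_len = 6565 * 28.28 = 185658.2 bits
ratio = original_size / compressed_size = 210080 / 185658.2 = 1.1315

Compression ratio = 1.1315


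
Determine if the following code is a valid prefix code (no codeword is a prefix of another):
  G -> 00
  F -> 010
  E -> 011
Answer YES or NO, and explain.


Checking each pair (does one codeword prefix another?):
  G='00' vs F='010': no prefix
  G='00' vs E='011': no prefix
  F='010' vs G='00': no prefix
  F='010' vs E='011': no prefix
  E='011' vs G='00': no prefix
  E='011' vs F='010': no prefix
No violation found over all pairs.

YES -- this is a valid prefix code. No codeword is a prefix of any other codeword.


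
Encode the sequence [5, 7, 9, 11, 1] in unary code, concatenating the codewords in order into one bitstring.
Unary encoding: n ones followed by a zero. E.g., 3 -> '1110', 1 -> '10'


Encode each number as n ones followed by a terminating 0:
  5 -> 111110 (6 bits)
  7 -> 11111110 (8 bits)
  9 -> 1111111110 (10 bits)
  11 -> 111111111110 (12 bits)
  1 -> 10 (2 bits)
Total length = 6 + 8 + 10 + 12 + 2 = 38 bits.

Unary([5, 7, 9, 11, 1]) = 11111011111110111111111011111111111010 (38 bits)


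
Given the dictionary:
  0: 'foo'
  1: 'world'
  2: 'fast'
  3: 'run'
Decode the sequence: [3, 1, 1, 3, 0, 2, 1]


Look up each index in the dictionary:
  3 -> 'run'
  1 -> 'world'
  1 -> 'world'
  3 -> 'run'
  0 -> 'foo'
  2 -> 'fast'
  1 -> 'world'

Decoded: "run world world run foo fast world"


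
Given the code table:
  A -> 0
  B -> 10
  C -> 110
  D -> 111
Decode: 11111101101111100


Decoding:
111 -> D
111 -> D
0 -> A
110 -> C
111 -> D
110 -> C
0 -> A


Result: DDACDCA


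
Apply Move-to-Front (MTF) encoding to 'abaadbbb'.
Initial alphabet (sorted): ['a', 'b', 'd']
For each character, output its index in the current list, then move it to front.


MTF encoding:
'a': index 0 in ['a', 'b', 'd'] -> ['a', 'b', 'd']
'b': index 1 in ['a', 'b', 'd'] -> ['b', 'a', 'd']
'a': index 1 in ['b', 'a', 'd'] -> ['a', 'b', 'd']
'a': index 0 in ['a', 'b', 'd'] -> ['a', 'b', 'd']
'd': index 2 in ['a', 'b', 'd'] -> ['d', 'a', 'b']
'b': index 2 in ['d', 'a', 'b'] -> ['b', 'd', 'a']
'b': index 0 in ['b', 'd', 'a'] -> ['b', 'd', 'a']
'b': index 0 in ['b', 'd', 'a'] -> ['b', 'd', 'a']


Output: [0, 1, 1, 0, 2, 2, 0, 0]


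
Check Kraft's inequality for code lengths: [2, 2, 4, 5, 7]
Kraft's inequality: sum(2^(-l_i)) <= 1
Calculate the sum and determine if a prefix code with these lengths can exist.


Sum = 2^(-2) + 2^(-2) + 2^(-4) + 2^(-5) + 2^(-7)
    = 0.25 + 0.25 + 0.0625 + 0.03125 + 0.0078125
    = 77/128 = 0.6015625
Since 0.6015625 <= 1, Kraft's inequality IS satisfied.
A prefix code with these lengths CAN exist.

Kraft sum = 0.6015625. Satisfied.


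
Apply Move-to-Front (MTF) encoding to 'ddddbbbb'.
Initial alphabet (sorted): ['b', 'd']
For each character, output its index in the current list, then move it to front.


MTF encoding:
'd': index 1 in ['b', 'd'] -> ['d', 'b']
'd': index 0 in ['d', 'b'] -> ['d', 'b']
'd': index 0 in ['d', 'b'] -> ['d', 'b']
'd': index 0 in ['d', 'b'] -> ['d', 'b']
'b': index 1 in ['d', 'b'] -> ['b', 'd']
'b': index 0 in ['b', 'd'] -> ['b', 'd']
'b': index 0 in ['b', 'd'] -> ['b', 'd']
'b': index 0 in ['b', 'd'] -> ['b', 'd']


Output: [1, 0, 0, 0, 1, 0, 0, 0]


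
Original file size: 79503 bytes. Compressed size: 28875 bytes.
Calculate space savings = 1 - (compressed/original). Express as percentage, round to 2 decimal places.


ratio = compressed/original = 28875/79503 = 0.363194
savings = 1 - ratio = 1 - 0.363194 = 0.636806
as a percentage: 0.636806 * 100 = 63.68%

Space savings = 1 - 28875/79503 = 63.68%


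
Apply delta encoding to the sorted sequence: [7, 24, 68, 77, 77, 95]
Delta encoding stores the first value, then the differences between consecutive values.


First value: 7
Deltas:
  24 - 7 = 17
  68 - 24 = 44
  77 - 68 = 9
  77 - 77 = 0
  95 - 77 = 18


Delta encoded: [7, 17, 44, 9, 0, 18]


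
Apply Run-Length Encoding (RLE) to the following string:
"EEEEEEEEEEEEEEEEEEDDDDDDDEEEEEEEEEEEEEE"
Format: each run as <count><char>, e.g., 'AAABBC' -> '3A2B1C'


Scanning runs left to right:
  i=0: run of 'E' x 18 -> '18E'
  i=18: run of 'D' x 7 -> '7D'
  i=25: run of 'E' x 14 -> '14E'

RLE = 18E7D14E


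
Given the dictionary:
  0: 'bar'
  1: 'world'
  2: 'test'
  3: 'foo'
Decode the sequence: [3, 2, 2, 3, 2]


Look up each index in the dictionary:
  3 -> 'foo'
  2 -> 'test'
  2 -> 'test'
  3 -> 'foo'
  2 -> 'test'

Decoded: "foo test test foo test"


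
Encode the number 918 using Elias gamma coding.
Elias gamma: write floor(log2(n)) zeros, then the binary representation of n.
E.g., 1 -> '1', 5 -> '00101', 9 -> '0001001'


num_bits = floor(log2(918)) + 1 = 10
leading_zeros = num_bits - 1 = 9
binary(918) = 1110010110

Elias gamma(918) = '000000000' + '1110010110' = 0000000001110010110 (19 bits)


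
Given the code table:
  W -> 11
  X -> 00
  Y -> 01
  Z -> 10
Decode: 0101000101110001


Decoding:
01 -> Y
01 -> Y
00 -> X
01 -> Y
01 -> Y
11 -> W
00 -> X
01 -> Y


Result: YYXYYWXY


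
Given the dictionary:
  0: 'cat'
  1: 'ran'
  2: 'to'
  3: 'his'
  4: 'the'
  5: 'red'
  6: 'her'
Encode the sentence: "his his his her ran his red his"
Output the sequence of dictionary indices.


Look up each word in the dictionary:
  'his' -> 3
  'his' -> 3
  'his' -> 3
  'her' -> 6
  'ran' -> 1
  'his' -> 3
  'red' -> 5
  'his' -> 3

Encoded: [3, 3, 3, 6, 1, 3, 5, 3]


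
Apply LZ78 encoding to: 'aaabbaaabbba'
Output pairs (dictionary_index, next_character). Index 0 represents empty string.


LZ78 encoding steps:
Dictionary: {0: ''}
Step 1: w='' (idx 0), next='a' -> output (0, 'a'), add 'a' as idx 1
Step 2: w='a' (idx 1), next='a' -> output (1, 'a'), add 'aa' as idx 2
Step 3: w='' (idx 0), next='b' -> output (0, 'b'), add 'b' as idx 3
Step 4: w='b' (idx 3), next='a' -> output (3, 'a'), add 'ba' as idx 4
Step 5: w='aa' (idx 2), next='b' -> output (2, 'b'), add 'aab' as idx 5
Step 6: w='b' (idx 3), next='b' -> output (3, 'b'), add 'bb' as idx 6
Step 7: w='a' (idx 1), end of input -> output (1, '')


Encoded: [(0, 'a'), (1, 'a'), (0, 'b'), (3, 'a'), (2, 'b'), (3, 'b'), (1, '')]


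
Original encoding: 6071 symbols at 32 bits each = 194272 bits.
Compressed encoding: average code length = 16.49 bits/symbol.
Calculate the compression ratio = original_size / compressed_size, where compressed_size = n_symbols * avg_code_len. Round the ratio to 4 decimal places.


original_size = n_symbols * orig_bits = 6071 * 32 = 194272 bits
compressed_size = n_symbols * avg_code_len = 6071 * 16.49 = 100110.79 bits
ratio = original_size / compressed_size = 194272 / 100110.79 = 1.9406

Compression ratio = 1.9406


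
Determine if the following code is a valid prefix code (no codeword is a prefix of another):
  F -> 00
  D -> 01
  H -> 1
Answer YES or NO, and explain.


Checking each pair (does one codeword prefix another?):
  F='00' vs D='01': no prefix
  F='00' vs H='1': no prefix
  D='01' vs F='00': no prefix
  D='01' vs H='1': no prefix
  H='1' vs F='00': no prefix
  H='1' vs D='01': no prefix
No violation found over all pairs.

YES -- this is a valid prefix code. No codeword is a prefix of any other codeword.


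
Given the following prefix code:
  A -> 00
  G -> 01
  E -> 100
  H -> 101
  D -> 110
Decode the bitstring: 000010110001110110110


Decoding step by step:
Bits 00 -> A
Bits 00 -> A
Bits 101 -> H
Bits 100 -> E
Bits 01 -> G
Bits 110 -> D
Bits 110 -> D
Bits 110 -> D


Decoded message: AAHEGDDD


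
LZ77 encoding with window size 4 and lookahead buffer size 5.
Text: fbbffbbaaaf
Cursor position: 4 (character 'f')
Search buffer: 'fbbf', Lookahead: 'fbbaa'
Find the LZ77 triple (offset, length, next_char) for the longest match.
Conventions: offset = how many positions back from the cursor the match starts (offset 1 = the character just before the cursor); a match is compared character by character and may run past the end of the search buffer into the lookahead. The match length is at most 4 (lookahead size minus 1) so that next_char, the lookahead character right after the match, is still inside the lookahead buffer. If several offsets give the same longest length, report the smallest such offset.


Try each offset into the search buffer:
  offset=1 (pos 3, char 'f'): match length 1
  offset=2 (pos 2, char 'b'): match length 0
  offset=3 (pos 1, char 'b'): match length 0
  offset=4 (pos 0, char 'f'): match length 3
Longest match has length 3 at offset 4.
next_char = character at position 4 + 3 = 7 -> 'a'

Best match: offset=4, length=3 (matching 'fbb' starting at position 0)
LZ77 triple: (4, 3, 'a')


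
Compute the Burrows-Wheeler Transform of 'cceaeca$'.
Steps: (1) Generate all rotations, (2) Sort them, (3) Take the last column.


Rotations (sorted):
  0: $cceaeca -> last char: a
  1: a$cceaec -> last char: c
  2: aeca$cce -> last char: e
  3: ca$cceae -> last char: e
  4: cceaeca$ -> last char: $
  5: ceaeca$c -> last char: c
  6: eaeca$cc -> last char: c
  7: eca$ccea -> last char: a


BWT = acee$cca


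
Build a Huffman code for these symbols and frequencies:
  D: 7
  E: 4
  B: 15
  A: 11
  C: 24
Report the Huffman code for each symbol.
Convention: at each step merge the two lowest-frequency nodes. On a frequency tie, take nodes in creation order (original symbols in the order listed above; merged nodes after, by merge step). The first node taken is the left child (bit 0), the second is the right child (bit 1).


Huffman tree construction:
Step 1: Merge E(4) + D(7) = 11
Step 2: Merge A(11) + (E+D)(11) = 22
Step 3: Merge B(15) + (A+(E+D))(22) = 37
Step 4: Merge C(24) + (B+(A+(E+D)))(37) = 61
Read each symbol's code off the tree from the root (left child = 0, right child = 1).

Codes:
  D: 1111 (length 4)
  E: 1110 (length 4)
  B: 10 (length 2)
  A: 110 (length 3)
  C: 0 (length 1)
Average code length: 131/61 = 2.1475 bits/symbol


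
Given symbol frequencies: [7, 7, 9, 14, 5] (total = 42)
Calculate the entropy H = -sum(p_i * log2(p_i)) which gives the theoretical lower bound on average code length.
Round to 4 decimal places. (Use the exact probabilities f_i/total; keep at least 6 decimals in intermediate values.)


Per-symbol terms -p_i * log2(p_i) with p_i = f_i/42:
  p = 7/42 = 0.166667: log2(p) = -2.584963, -p*log2(p) = 0.430827
  p = 7/42 = 0.166667: log2(p) = -2.584963, -p*log2(p) = 0.430827
  p = 9/42 = 0.214286: log2(p) = -2.222392, -p*log2(p) = 0.476227
  p = 14/42 = 0.333333: log2(p) = -1.584963, -p*log2(p) = 0.528321
  p = 5/42 = 0.119048: log2(p) = -3.070389, -p*log2(p) = 0.365523
H = 0.430827 + 0.430827 + 0.476227 + 0.528321 + 0.365523 = 2.231725

H = 2.2317 bits/symbol


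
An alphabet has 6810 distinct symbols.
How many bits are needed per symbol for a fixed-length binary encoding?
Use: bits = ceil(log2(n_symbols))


log2(6810) = 12.7334
Bracket: 2^12 = 4096 < 6810 <= 2^13 = 8192
So ceil(log2(6810)) = 13

bits = ceil(log2(6810)) = ceil(12.7334) = 13 bits


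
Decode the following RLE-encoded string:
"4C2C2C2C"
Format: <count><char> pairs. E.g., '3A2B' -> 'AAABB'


Expanding each <count><char> pair:
  4C -> 'CCCC'
  2C -> 'CC'
  2C -> 'CC'
  2C -> 'CC'

Decoded = CCCCCCCCCC


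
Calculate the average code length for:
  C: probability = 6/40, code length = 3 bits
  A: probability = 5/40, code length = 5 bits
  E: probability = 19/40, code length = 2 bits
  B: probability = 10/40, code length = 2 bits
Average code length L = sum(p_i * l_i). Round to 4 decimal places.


Weighted contributions p_i * l_i:
  C: (6/40) * 3 = 18/40
  A: (5/40) * 5 = 25/40
  E: (19/40) * 2 = 38/40
  B: (10/40) * 2 = 20/40
Sum = (18 + 25 + 38 + 20)/40 = 101/40

L = 101/40 = 2.5250 bits/symbol


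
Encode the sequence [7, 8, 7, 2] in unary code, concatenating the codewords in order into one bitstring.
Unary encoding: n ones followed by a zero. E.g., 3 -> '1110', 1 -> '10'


Encode each number as n ones followed by a terminating 0:
  7 -> 11111110 (8 bits)
  8 -> 111111110 (9 bits)
  7 -> 11111110 (8 bits)
  2 -> 110 (3 bits)
Total length = 8 + 9 + 8 + 3 = 28 bits.

Unary([7, 8, 7, 2]) = 1111111011111111011111110110 (28 bits)


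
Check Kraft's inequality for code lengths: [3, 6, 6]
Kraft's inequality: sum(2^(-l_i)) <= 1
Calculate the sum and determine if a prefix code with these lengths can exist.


Sum = 2^(-3) + 2^(-6) + 2^(-6)
    = 0.125 + 0.015625 + 0.015625
    = 10/64 = 0.15625
Since 0.15625 <= 1, Kraft's inequality IS satisfied.
A prefix code with these lengths CAN exist.

Kraft sum = 0.15625. Satisfied.


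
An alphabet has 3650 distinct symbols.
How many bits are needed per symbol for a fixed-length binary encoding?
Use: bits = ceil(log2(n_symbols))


log2(3650) = 11.8337
Bracket: 2^11 = 2048 < 3650 <= 2^12 = 4096
So ceil(log2(3650)) = 12

bits = ceil(log2(3650)) = ceil(11.8337) = 12 bits


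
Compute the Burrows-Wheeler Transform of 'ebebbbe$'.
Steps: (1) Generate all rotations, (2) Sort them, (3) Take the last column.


Rotations (sorted):
  0: $ebebbbe -> last char: e
  1: bbbe$ebe -> last char: e
  2: bbe$ebeb -> last char: b
  3: be$ebebb -> last char: b
  4: bebbbe$e -> last char: e
  5: e$ebebbb -> last char: b
  6: ebbbe$eb -> last char: b
  7: ebebbbe$ -> last char: $


BWT = eebbebb$


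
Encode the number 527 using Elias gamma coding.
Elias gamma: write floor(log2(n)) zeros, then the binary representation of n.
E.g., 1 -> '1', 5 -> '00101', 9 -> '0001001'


num_bits = floor(log2(527)) + 1 = 10
leading_zeros = num_bits - 1 = 9
binary(527) = 1000001111

Elias gamma(527) = '000000000' + '1000001111' = 0000000001000001111 (19 bits)


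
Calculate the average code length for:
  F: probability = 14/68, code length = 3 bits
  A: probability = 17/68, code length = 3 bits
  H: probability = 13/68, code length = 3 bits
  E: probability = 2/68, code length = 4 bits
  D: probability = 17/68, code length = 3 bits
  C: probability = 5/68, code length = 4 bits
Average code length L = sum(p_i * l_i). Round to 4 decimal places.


Weighted contributions p_i * l_i:
  F: (14/68) * 3 = 42/68
  A: (17/68) * 3 = 51/68
  H: (13/68) * 3 = 39/68
  E: (2/68) * 4 = 8/68
  D: (17/68) * 3 = 51/68
  C: (5/68) * 4 = 20/68
Sum = (42 + 51 + 39 + 8 + 51 + 20)/68 = 211/68

L = 211/68 = 3.1029 bits/symbol


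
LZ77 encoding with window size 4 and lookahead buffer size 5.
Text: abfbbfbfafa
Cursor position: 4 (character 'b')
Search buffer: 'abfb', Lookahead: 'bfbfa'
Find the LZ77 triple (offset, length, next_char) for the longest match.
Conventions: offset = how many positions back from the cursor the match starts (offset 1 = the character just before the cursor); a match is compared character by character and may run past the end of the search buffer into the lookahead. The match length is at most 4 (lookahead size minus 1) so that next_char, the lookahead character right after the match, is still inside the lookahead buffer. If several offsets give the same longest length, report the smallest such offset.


Try each offset into the search buffer:
  offset=1 (pos 3, char 'b'): match length 1
  offset=2 (pos 2, char 'f'): match length 0
  offset=3 (pos 1, char 'b'): match length 3
  offset=4 (pos 0, char 'a'): match length 0
Longest match has length 3 at offset 3.
next_char = character at position 4 + 3 = 7 -> 'f'

Best match: offset=3, length=3 (matching 'bfb' starting at position 1)
LZ77 triple: (3, 3, 'f')


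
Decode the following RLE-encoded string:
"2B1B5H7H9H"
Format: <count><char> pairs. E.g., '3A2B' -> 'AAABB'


Expanding each <count><char> pair:
  2B -> 'BB'
  1B -> 'B'
  5H -> 'HHHHH'
  7H -> 'HHHHHHH'
  9H -> 'HHHHHHHHH'

Decoded = BBBHHHHHHHHHHHHHHHHHHHHH


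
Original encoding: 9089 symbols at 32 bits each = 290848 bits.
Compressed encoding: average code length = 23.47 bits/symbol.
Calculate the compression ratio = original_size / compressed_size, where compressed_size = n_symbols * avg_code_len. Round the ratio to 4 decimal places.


original_size = n_symbols * orig_bits = 9089 * 32 = 290848 bits
compressed_size = n_symbols * avg_code_len = 9089 * 23.47 = 213318.83 bits
ratio = original_size / compressed_size = 290848 / 213318.83 = 1.3634

Compression ratio = 1.3634


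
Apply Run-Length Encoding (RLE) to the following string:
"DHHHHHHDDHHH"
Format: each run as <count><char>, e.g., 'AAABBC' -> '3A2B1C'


Scanning runs left to right:
  i=0: run of 'D' x 1 -> '1D'
  i=1: run of 'H' x 6 -> '6H'
  i=7: run of 'D' x 2 -> '2D'
  i=9: run of 'H' x 3 -> '3H'

RLE = 1D6H2D3H


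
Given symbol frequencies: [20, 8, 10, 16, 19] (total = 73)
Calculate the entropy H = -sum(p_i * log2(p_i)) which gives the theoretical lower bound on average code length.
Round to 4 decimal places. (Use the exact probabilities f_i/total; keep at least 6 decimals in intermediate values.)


Per-symbol terms -p_i * log2(p_i) with p_i = f_i/73:
  p = 20/73 = 0.273973: log2(p) = -1.867896, -p*log2(p) = 0.511752
  p = 8/73 = 0.109589: log2(p) = -3.189825, -p*log2(p) = 0.349570
  p = 10/73 = 0.136986: log2(p) = -2.867896, -p*log2(p) = 0.392863
  p = 16/73 = 0.219178: log2(p) = -2.189825, -p*log2(p) = 0.479962
  p = 19/73 = 0.260274: log2(p) = -1.941897, -p*log2(p) = 0.505425
H = 0.511752 + 0.349570 + 0.392863 + 0.479962 + 0.505425 = 2.239572

H = 2.2396 bits/symbol


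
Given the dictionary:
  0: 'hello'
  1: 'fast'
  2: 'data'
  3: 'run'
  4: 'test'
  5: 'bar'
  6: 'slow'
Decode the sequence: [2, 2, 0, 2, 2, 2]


Look up each index in the dictionary:
  2 -> 'data'
  2 -> 'data'
  0 -> 'hello'
  2 -> 'data'
  2 -> 'data'
  2 -> 'data'

Decoded: "data data hello data data data"


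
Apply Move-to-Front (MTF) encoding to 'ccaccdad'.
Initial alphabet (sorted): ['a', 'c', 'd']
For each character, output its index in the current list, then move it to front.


MTF encoding:
'c': index 1 in ['a', 'c', 'd'] -> ['c', 'a', 'd']
'c': index 0 in ['c', 'a', 'd'] -> ['c', 'a', 'd']
'a': index 1 in ['c', 'a', 'd'] -> ['a', 'c', 'd']
'c': index 1 in ['a', 'c', 'd'] -> ['c', 'a', 'd']
'c': index 0 in ['c', 'a', 'd'] -> ['c', 'a', 'd']
'd': index 2 in ['c', 'a', 'd'] -> ['d', 'c', 'a']
'a': index 2 in ['d', 'c', 'a'] -> ['a', 'd', 'c']
'd': index 1 in ['a', 'd', 'c'] -> ['d', 'a', 'c']


Output: [1, 0, 1, 1, 0, 2, 2, 1]


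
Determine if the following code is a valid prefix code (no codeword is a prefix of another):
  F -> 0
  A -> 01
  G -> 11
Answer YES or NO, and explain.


Checking each pair (does one codeword prefix another?):
  F='0' vs A='01': prefix -- VIOLATION

NO -- this is NOT a valid prefix code. F (0) is a prefix of A (01).


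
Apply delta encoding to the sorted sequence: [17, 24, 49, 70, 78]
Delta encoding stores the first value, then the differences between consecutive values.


First value: 17
Deltas:
  24 - 17 = 7
  49 - 24 = 25
  70 - 49 = 21
  78 - 70 = 8


Delta encoded: [17, 7, 25, 21, 8]


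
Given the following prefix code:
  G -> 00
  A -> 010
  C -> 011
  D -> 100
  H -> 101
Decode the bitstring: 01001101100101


Decoding step by step:
Bits 010 -> A
Bits 011 -> C
Bits 011 -> C
Bits 00 -> G
Bits 101 -> H


Decoded message: ACCGH


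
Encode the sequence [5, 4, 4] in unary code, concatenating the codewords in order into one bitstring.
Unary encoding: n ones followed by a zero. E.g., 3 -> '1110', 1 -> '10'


Encode each number as n ones followed by a terminating 0:
  5 -> 111110 (6 bits)
  4 -> 11110 (5 bits)
  4 -> 11110 (5 bits)
Total length = 6 + 5 + 5 = 16 bits.

Unary([5, 4, 4]) = 1111101111011110 (16 bits)


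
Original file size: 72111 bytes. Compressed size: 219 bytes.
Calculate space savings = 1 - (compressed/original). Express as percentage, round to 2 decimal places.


ratio = compressed/original = 219/72111 = 0.003037
savings = 1 - ratio = 1 - 0.003037 = 0.996963
as a percentage: 0.996963 * 100 = 99.7%

Space savings = 1 - 219/72111 = 99.7%


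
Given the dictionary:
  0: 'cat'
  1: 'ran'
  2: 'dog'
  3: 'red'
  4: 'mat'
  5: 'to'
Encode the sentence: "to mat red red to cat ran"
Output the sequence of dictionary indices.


Look up each word in the dictionary:
  'to' -> 5
  'mat' -> 4
  'red' -> 3
  'red' -> 3
  'to' -> 5
  'cat' -> 0
  'ran' -> 1

Encoded: [5, 4, 3, 3, 5, 0, 1]


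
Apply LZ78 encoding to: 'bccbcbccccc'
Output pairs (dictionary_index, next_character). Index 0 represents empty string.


LZ78 encoding steps:
Dictionary: {0: ''}
Step 1: w='' (idx 0), next='b' -> output (0, 'b'), add 'b' as idx 1
Step 2: w='' (idx 0), next='c' -> output (0, 'c'), add 'c' as idx 2
Step 3: w='c' (idx 2), next='b' -> output (2, 'b'), add 'cb' as idx 3
Step 4: w='cb' (idx 3), next='c' -> output (3, 'c'), add 'cbc' as idx 4
Step 5: w='c' (idx 2), next='c' -> output (2, 'c'), add 'cc' as idx 5
Step 6: w='cc' (idx 5), end of input -> output (5, '')


Encoded: [(0, 'b'), (0, 'c'), (2, 'b'), (3, 'c'), (2, 'c'), (5, '')]


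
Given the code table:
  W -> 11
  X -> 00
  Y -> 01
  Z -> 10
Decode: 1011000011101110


Decoding:
10 -> Z
11 -> W
00 -> X
00 -> X
11 -> W
10 -> Z
11 -> W
10 -> Z


Result: ZWXXWZWZ


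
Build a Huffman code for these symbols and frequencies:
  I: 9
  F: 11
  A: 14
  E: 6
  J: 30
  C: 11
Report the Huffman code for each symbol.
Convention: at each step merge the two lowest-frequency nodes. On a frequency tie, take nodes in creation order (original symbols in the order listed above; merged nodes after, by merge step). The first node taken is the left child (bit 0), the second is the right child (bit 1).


Huffman tree construction:
Step 1: Merge E(6) + I(9) = 15
Step 2: Merge F(11) + C(11) = 22
Step 3: Merge A(14) + (E+I)(15) = 29
Step 4: Merge (F+C)(22) + (A+(E+I))(29) = 51
Step 5: Merge J(30) + ((F+C)+(A+(E+I)))(51) = 81
Read each symbol's code off the tree from the root (left child = 0, right child = 1).

Codes:
  I: 1111 (length 4)
  F: 100 (length 3)
  A: 110 (length 3)
  E: 1110 (length 4)
  J: 0 (length 1)
  C: 101 (length 3)
Average code length: 198/81 = 2.4444 bits/symbol


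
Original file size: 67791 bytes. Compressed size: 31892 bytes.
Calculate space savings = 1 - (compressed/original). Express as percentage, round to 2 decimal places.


ratio = compressed/original = 31892/67791 = 0.470446
savings = 1 - ratio = 1 - 0.470446 = 0.529554
as a percentage: 0.529554 * 100 = 52.96%

Space savings = 1 - 31892/67791 = 52.96%


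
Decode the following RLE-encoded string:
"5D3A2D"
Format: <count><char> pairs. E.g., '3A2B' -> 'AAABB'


Expanding each <count><char> pair:
  5D -> 'DDDDD'
  3A -> 'AAA'
  2D -> 'DD'

Decoded = DDDDDAAADD


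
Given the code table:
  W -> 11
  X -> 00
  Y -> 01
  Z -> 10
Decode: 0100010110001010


Decoding:
01 -> Y
00 -> X
01 -> Y
01 -> Y
10 -> Z
00 -> X
10 -> Z
10 -> Z


Result: YXYYZXZZ


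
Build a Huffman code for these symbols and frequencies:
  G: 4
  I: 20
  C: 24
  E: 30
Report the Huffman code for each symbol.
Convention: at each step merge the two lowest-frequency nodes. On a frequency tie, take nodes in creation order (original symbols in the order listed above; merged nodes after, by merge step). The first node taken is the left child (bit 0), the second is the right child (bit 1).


Huffman tree construction:
Step 1: Merge G(4) + I(20) = 24
Step 2: Merge C(24) + (G+I)(24) = 48
Step 3: Merge E(30) + (C+(G+I))(48) = 78
Read each symbol's code off the tree from the root (left child = 0, right child = 1).

Codes:
  G: 110 (length 3)
  I: 111 (length 3)
  C: 10 (length 2)
  E: 0 (length 1)
Average code length: 150/78 = 1.9231 bits/symbol


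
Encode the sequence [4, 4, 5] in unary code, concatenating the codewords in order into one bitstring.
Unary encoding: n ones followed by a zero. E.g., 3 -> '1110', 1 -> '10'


Encode each number as n ones followed by a terminating 0:
  4 -> 11110 (5 bits)
  4 -> 11110 (5 bits)
  5 -> 111110 (6 bits)
Total length = 5 + 5 + 6 = 16 bits.

Unary([4, 4, 5]) = 1111011110111110 (16 bits)


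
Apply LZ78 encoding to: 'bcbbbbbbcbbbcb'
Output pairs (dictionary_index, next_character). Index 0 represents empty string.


LZ78 encoding steps:
Dictionary: {0: ''}
Step 1: w='' (idx 0), next='b' -> output (0, 'b'), add 'b' as idx 1
Step 2: w='' (idx 0), next='c' -> output (0, 'c'), add 'c' as idx 2
Step 3: w='b' (idx 1), next='b' -> output (1, 'b'), add 'bb' as idx 3
Step 4: w='bb' (idx 3), next='b' -> output (3, 'b'), add 'bbb' as idx 4
Step 5: w='b' (idx 1), next='c' -> output (1, 'c'), add 'bc' as idx 5
Step 6: w='bbb' (idx 4), next='c' -> output (4, 'c'), add 'bbbc' as idx 6
Step 7: w='b' (idx 1), end of input -> output (1, '')


Encoded: [(0, 'b'), (0, 'c'), (1, 'b'), (3, 'b'), (1, 'c'), (4, 'c'), (1, '')]


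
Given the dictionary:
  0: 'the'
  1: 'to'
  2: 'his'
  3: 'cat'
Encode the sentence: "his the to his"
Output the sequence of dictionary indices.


Look up each word in the dictionary:
  'his' -> 2
  'the' -> 0
  'to' -> 1
  'his' -> 2

Encoded: [2, 0, 1, 2]


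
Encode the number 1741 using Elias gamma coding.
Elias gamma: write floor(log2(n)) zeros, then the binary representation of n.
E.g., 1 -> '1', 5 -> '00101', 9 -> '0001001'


num_bits = floor(log2(1741)) + 1 = 11
leading_zeros = num_bits - 1 = 10
binary(1741) = 11011001101

Elias gamma(1741) = '0000000000' + '11011001101' = 000000000011011001101 (21 bits)


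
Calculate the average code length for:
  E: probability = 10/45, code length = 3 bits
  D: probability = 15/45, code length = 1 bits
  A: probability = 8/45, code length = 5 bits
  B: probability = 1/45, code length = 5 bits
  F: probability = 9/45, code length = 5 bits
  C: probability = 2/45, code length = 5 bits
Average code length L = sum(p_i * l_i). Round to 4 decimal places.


Weighted contributions p_i * l_i:
  E: (10/45) * 3 = 30/45
  D: (15/45) * 1 = 15/45
  A: (8/45) * 5 = 40/45
  B: (1/45) * 5 = 5/45
  F: (9/45) * 5 = 45/45
  C: (2/45) * 5 = 10/45
Sum = (30 + 15 + 40 + 5 + 45 + 10)/45 = 145/45

L = 145/45 = 3.2222 bits/symbol


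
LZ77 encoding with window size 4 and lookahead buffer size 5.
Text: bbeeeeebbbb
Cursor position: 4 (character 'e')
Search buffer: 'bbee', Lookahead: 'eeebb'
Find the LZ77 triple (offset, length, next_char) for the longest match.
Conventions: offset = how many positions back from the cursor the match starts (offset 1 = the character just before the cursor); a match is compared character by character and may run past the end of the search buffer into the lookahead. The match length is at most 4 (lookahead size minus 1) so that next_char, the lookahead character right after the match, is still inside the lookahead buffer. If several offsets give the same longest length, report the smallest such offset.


Try each offset into the search buffer:
  offset=1 (pos 3, char 'e'): match length 3
  offset=2 (pos 2, char 'e'): match length 3
  offset=3 (pos 1, char 'b'): match length 0
  offset=4 (pos 0, char 'b'): match length 0
Longest match has length 3, found at offsets 1, 2; take the smallest, offset 1.
next_char = character at position 4 + 3 = 7 -> 'b'

Best match: offset=1, length=3 (matching 'eee' starting at position 3)
LZ77 triple: (1, 3, 'b')


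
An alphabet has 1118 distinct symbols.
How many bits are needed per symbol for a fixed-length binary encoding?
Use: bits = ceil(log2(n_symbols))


log2(1118) = 10.1267
Bracket: 2^10 = 1024 < 1118 <= 2^11 = 2048
So ceil(log2(1118)) = 11

bits = ceil(log2(1118)) = ceil(10.1267) = 11 bits


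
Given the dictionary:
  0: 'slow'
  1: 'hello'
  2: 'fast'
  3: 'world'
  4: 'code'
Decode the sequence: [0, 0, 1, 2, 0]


Look up each index in the dictionary:
  0 -> 'slow'
  0 -> 'slow'
  1 -> 'hello'
  2 -> 'fast'
  0 -> 'slow'

Decoded: "slow slow hello fast slow"


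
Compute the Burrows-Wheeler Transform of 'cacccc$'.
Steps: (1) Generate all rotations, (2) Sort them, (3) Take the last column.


Rotations (sorted):
  0: $cacccc -> last char: c
  1: acccc$c -> last char: c
  2: c$caccc -> last char: c
  3: cacccc$ -> last char: $
  4: cc$cacc -> last char: c
  5: ccc$cac -> last char: c
  6: cccc$ca -> last char: a


BWT = ccc$cca


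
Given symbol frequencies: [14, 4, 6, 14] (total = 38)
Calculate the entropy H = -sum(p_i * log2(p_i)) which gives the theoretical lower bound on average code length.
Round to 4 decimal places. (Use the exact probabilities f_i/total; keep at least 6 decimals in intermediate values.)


Per-symbol terms -p_i * log2(p_i) with p_i = f_i/38:
  p = 14/38 = 0.368421: log2(p) = -1.440573, -p*log2(p) = 0.530737
  p = 4/38 = 0.105263: log2(p) = -3.247928, -p*log2(p) = 0.341887
  p = 6/38 = 0.157895: log2(p) = -2.662965, -p*log2(p) = 0.420468
  p = 14/38 = 0.368421: log2(p) = -1.440573, -p*log2(p) = 0.530737
H = 0.530737 + 0.341887 + 0.420468 + 0.530737 = 1.823829

H = 1.8238 bits/symbol


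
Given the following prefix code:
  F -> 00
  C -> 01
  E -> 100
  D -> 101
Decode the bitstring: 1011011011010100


Decoding step by step:
Bits 101 -> D
Bits 101 -> D
Bits 101 -> D
Bits 101 -> D
Bits 01 -> C
Bits 00 -> F


Decoded message: DDDDCF


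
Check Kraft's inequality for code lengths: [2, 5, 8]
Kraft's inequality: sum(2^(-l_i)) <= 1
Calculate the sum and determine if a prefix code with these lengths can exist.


Sum = 2^(-2) + 2^(-5) + 2^(-8)
    = 0.25 + 0.03125 + 0.00390625
    = 73/256 = 0.28515625
Since 0.28515625 <= 1, Kraft's inequality IS satisfied.
A prefix code with these lengths CAN exist.

Kraft sum = 0.28515625. Satisfied.


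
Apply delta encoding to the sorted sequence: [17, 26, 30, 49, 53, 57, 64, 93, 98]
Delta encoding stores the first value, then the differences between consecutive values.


First value: 17
Deltas:
  26 - 17 = 9
  30 - 26 = 4
  49 - 30 = 19
  53 - 49 = 4
  57 - 53 = 4
  64 - 57 = 7
  93 - 64 = 29
  98 - 93 = 5


Delta encoded: [17, 9, 4, 19, 4, 4, 7, 29, 5]


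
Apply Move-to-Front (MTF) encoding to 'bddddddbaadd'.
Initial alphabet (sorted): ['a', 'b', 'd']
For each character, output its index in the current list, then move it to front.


MTF encoding:
'b': index 1 in ['a', 'b', 'd'] -> ['b', 'a', 'd']
'd': index 2 in ['b', 'a', 'd'] -> ['d', 'b', 'a']
'd': index 0 in ['d', 'b', 'a'] -> ['d', 'b', 'a']
'd': index 0 in ['d', 'b', 'a'] -> ['d', 'b', 'a']
'd': index 0 in ['d', 'b', 'a'] -> ['d', 'b', 'a']
'd': index 0 in ['d', 'b', 'a'] -> ['d', 'b', 'a']
'd': index 0 in ['d', 'b', 'a'] -> ['d', 'b', 'a']
'b': index 1 in ['d', 'b', 'a'] -> ['b', 'd', 'a']
'a': index 2 in ['b', 'd', 'a'] -> ['a', 'b', 'd']
'a': index 0 in ['a', 'b', 'd'] -> ['a', 'b', 'd']
'd': index 2 in ['a', 'b', 'd'] -> ['d', 'a', 'b']
'd': index 0 in ['d', 'a', 'b'] -> ['d', 'a', 'b']


Output: [1, 2, 0, 0, 0, 0, 0, 1, 2, 0, 2, 0]


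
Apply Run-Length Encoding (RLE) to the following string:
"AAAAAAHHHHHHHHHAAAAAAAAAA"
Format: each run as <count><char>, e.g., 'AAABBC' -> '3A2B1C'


Scanning runs left to right:
  i=0: run of 'A' x 6 -> '6A'
  i=6: run of 'H' x 9 -> '9H'
  i=15: run of 'A' x 10 -> '10A'

RLE = 6A9H10A


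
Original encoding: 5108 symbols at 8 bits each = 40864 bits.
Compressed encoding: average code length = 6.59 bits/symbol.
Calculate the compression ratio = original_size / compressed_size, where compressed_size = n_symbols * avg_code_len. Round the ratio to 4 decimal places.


original_size = n_symbols * orig_bits = 5108 * 8 = 40864 bits
compressed_size = n_symbols * avg_code_len = 5108 * 6.59 = 33661.72 bits
ratio = original_size / compressed_size = 40864 / 33661.72 = 1.214

Compression ratio = 1.214


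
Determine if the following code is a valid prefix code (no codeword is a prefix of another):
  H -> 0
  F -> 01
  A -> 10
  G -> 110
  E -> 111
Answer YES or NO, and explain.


Checking each pair (does one codeword prefix another?):
  H='0' vs F='01': prefix -- VIOLATION

NO -- this is NOT a valid prefix code. H (0) is a prefix of F (01).


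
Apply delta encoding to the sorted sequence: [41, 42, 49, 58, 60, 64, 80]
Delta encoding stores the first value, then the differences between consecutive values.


First value: 41
Deltas:
  42 - 41 = 1
  49 - 42 = 7
  58 - 49 = 9
  60 - 58 = 2
  64 - 60 = 4
  80 - 64 = 16


Delta encoded: [41, 1, 7, 9, 2, 4, 16]


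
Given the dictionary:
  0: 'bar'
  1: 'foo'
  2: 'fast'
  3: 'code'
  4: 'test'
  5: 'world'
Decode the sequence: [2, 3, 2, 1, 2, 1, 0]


Look up each index in the dictionary:
  2 -> 'fast'
  3 -> 'code'
  2 -> 'fast'
  1 -> 'foo'
  2 -> 'fast'
  1 -> 'foo'
  0 -> 'bar'

Decoded: "fast code fast foo fast foo bar"


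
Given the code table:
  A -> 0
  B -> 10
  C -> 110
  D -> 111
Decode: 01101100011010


Decoding:
0 -> A
110 -> C
110 -> C
0 -> A
0 -> A
110 -> C
10 -> B


Result: ACCAACB


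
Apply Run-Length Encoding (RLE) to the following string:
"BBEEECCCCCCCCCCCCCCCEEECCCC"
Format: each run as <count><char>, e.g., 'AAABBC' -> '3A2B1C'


Scanning runs left to right:
  i=0: run of 'B' x 2 -> '2B'
  i=2: run of 'E' x 3 -> '3E'
  i=5: run of 'C' x 15 -> '15C'
  i=20: run of 'E' x 3 -> '3E'
  i=23: run of 'C' x 4 -> '4C'

RLE = 2B3E15C3E4C


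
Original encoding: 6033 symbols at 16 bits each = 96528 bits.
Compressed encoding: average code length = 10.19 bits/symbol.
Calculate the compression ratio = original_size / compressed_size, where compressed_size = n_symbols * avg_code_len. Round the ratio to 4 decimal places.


original_size = n_symbols * orig_bits = 6033 * 16 = 96528 bits
compressed_size = n_symbols * avg_code_len = 6033 * 10.19 = 61476.27 bits
ratio = original_size / compressed_size = 96528 / 61476.27 = 1.5702

Compression ratio = 1.5702


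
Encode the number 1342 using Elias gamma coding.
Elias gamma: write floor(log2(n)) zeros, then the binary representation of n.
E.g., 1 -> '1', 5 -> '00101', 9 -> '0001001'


num_bits = floor(log2(1342)) + 1 = 11
leading_zeros = num_bits - 1 = 10
binary(1342) = 10100111110

Elias gamma(1342) = '0000000000' + '10100111110' = 000000000010100111110 (21 bits)


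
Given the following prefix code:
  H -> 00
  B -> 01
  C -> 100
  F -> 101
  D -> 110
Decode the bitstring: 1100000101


Decoding step by step:
Bits 110 -> D
Bits 00 -> H
Bits 00 -> H
Bits 101 -> F


Decoded message: DHHF


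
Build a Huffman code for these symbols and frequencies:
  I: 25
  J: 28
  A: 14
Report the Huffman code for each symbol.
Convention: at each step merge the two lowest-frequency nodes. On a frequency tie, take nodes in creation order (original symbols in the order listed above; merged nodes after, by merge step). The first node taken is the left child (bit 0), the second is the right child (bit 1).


Huffman tree construction:
Step 1: Merge A(14) + I(25) = 39
Step 2: Merge J(28) + (A+I)(39) = 67
Read each symbol's code off the tree from the root (left child = 0, right child = 1).

Codes:
  I: 11 (length 2)
  J: 0 (length 1)
  A: 10 (length 2)
Average code length: 106/67 = 1.5821 bits/symbol


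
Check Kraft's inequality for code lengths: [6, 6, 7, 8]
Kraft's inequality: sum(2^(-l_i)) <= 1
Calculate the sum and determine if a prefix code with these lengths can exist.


Sum = 2^(-6) + 2^(-6) + 2^(-7) + 2^(-8)
    = 0.015625 + 0.015625 + 0.0078125 + 0.00390625
    = 11/256 = 0.04296875
Since 0.04296875 <= 1, Kraft's inequality IS satisfied.
A prefix code with these lengths CAN exist.

Kraft sum = 0.04296875. Satisfied.
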